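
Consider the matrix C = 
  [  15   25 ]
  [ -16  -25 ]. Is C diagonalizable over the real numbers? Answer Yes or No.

Characteristic polynomial: p(t) = t^2 + 10t + 25 = (t + 5)^2.
t = -5 has algebraic multiplicity 2; rank(C + 5I) = 1, so geometric multiplicity = 1.
Geometric multiplicity < algebraic multiplicity, so C is not diagonalizable.

No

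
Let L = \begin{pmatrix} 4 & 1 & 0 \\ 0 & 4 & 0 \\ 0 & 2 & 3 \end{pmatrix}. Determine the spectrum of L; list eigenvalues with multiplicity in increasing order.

3, 4, 4

Characteristic polynomial: p(t) = t^3 - 11t^2 + 40t - 48 = (t - 4)^2(t - 3).
Roots (with multiplicity): 3, 4, 4.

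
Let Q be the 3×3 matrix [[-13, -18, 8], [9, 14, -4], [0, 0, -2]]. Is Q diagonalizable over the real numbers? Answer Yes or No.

Yes

Characteristic polynomial: p(r) = r^3 + r^2 - 22r - 40 = (r - 5)(r + 2)(r + 4).
All 3 eigenvalues are distinct, so Q is diagonalizable.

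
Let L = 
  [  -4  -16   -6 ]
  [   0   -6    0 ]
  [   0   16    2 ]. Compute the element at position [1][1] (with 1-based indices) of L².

Characteristic polynomial: μ^3 + 8μ^2 + 4μ - 48 = (μ - 2)(μ + 4)(μ + 6), so the eigenvalues are -6, -4, 2.
μ=-4: eigenvector (1, 0, 0).
μ=-6: eigenvector (2, 1, -2).
μ=2: eigenvector (-1, 0, 1).
P = [[1, 2, -1], [0, 1, 0], [0, -2, 1]], D = diag(-4, -6, 2), P⁻¹ = [[1, 0, 1], [0, 1, 0], [0, 2, 1]].
L² = P·diag(16, 36, 4)·P⁻¹ = [[16, 64, 12], [0, 36, 0], [0, -64, 4]].
The requested entry is 16.

16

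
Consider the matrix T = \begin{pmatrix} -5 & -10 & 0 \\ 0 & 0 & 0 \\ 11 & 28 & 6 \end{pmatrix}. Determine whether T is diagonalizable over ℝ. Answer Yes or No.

Yes

Characteristic polynomial: p(r) = r^3 - r^2 - 30r = r(r - 6)(r + 5).
All 3 eigenvalues are distinct, so T is diagonalizable.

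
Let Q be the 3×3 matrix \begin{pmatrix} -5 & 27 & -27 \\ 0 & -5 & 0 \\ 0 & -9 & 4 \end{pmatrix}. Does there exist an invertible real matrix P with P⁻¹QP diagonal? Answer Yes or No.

Characteristic polynomial: p(s) = s^3 + 6s^2 - 15s - 100 = (s - 4)(s + 5)^2.
s = -5 has algebraic multiplicity 2; rank(Q + 5I) = 1, so geometric multiplicity = 2.
Every eigenvalue has geometric = algebraic multiplicity, so Q is diagonalizable.

Yes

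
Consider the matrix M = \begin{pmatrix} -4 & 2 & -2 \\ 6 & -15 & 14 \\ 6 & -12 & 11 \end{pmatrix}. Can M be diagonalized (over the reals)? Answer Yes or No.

Characteristic polynomial: p(r) = r^3 + 8r^2 + 19r + 12 = (r + 1)(r + 3)(r + 4).
All 3 eigenvalues are distinct, so M is diagonalizable.

Yes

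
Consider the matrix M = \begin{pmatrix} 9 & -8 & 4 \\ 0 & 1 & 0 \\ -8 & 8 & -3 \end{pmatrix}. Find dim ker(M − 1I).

2

M − 1I = [[8, -8, 4], [0, 0, 0], [-8, 8, -4]].
This matrix has rank 1, so its null space has dimension 3 − 1 = 2.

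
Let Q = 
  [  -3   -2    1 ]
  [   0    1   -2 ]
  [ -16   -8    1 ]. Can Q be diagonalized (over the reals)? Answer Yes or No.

No

Characteristic polynomial: p(μ) = μ^3 + μ^2 - 5μ + 3 = (μ - 1)^2(μ + 3).
μ = 1 has algebraic multiplicity 2; rank(Q − 1I) = 2, so geometric multiplicity = 1.
Geometric multiplicity < algebraic multiplicity, so Q is not diagonalizable.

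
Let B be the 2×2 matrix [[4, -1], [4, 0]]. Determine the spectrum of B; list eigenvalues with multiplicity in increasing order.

2, 2

Characteristic polynomial: p(s) = s^2 - 4s + 4 = (s - 2)^2.
Roots (with multiplicity): 2, 2.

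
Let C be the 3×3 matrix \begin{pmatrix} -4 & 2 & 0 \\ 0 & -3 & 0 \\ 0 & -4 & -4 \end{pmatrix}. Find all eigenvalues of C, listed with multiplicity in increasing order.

-4, -4, -3

Characteristic polynomial: p(λ) = λ^3 + 11λ^2 + 40λ + 48 = (λ + 3)(λ + 4)^2.
Roots (with multiplicity): -4, -4, -3.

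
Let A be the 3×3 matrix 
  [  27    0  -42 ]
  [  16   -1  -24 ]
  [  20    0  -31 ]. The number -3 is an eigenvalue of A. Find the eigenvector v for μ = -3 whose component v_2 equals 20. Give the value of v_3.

A + 3I = [[30, 0, -42], [16, 2, -24], [20, 0, -28]].
Solving (A + 3I)v = 0 gives the eigenspace spanned by (35, 20, 25).
With v_2 = 20, v = (35, 20, 25), so v_3 = 25.

25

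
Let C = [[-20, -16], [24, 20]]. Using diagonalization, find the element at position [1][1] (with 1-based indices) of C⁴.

256

Characteristic polynomial: s^2 - 16 = (s - 4)(s + 4), so the eigenvalues are -4, 4.
s=-4: eigenvector (-1, 1).
s=4: eigenvector (2, -3).
P = [[-1, 2], [1, -3]], D = diag(-4, 4), P⁻¹ = [[-3, -2], [-1, -1]].
C⁴ = P·diag(256, 256)·P⁻¹ = [[256, 0], [0, 256]].
The requested entry is 256.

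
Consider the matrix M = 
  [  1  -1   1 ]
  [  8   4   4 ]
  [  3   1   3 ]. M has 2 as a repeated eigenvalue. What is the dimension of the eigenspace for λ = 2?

1

M − 2I = [[-1, -1, 1], [8, 2, 4], [3, 1, 1]].
This matrix has rank 2, so its null space has dimension 3 − 2 = 1.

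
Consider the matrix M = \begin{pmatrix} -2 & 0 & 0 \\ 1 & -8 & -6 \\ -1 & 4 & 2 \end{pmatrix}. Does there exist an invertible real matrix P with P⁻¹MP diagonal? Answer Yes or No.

Characteristic polynomial: p(λ) = λ^3 + 8λ^2 + 20λ + 16 = (λ + 2)^2(λ + 4).
λ = -2 has algebraic multiplicity 2; rank(M + 2I) = 2, so geometric multiplicity = 1.
Geometric multiplicity < algebraic multiplicity, so M is not diagonalizable.

No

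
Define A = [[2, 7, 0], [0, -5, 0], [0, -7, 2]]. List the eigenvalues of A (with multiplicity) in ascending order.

-5, 2, 2

Characteristic polynomial: p(λ) = λ^3 + λ^2 - 16λ + 20 = (λ - 2)^2(λ + 5).
Roots (with multiplicity): -5, 2, 2.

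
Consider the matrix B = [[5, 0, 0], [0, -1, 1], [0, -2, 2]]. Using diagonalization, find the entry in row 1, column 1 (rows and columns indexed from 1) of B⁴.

625

Characteristic polynomial: r^3 - 6r^2 + 5r = r(r - 5)(r - 1), so the eigenvalues are 0, 1, 5.
r=5: eigenvector (1, 0, 0).
r=1: eigenvector (0, -1, -2).
r=0: eigenvector (0, 1, 1).
P = [[1, 0, 0], [0, -1, 1], [0, -2, 1]], D = diag(5, 1, 0), P⁻¹ = [[1, 0, 0], [0, 1, -1], [0, 2, -1]].
B⁴ = P·diag(625, 1, 0)·P⁻¹ = [[625, 0, 0], [0, -1, 1], [0, -2, 2]].
The requested entry is 625.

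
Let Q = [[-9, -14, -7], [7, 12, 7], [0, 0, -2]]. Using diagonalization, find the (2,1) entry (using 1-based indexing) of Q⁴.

609

Characteristic polynomial: r^3 - r^2 - 16r - 20 = (r - 5)(r + 2)^2, so the eigenvalues are -2, -2, 5.
r=5: eigenvector (1, -1, 0).
r=-2: eigenvector (2, -1, 0).
r=-2: eigenvector (1, -1, 1).
P = [[1, 2, 1], [-1, -1, -1], [0, 0, 1]], D = diag(5, -2, -2), P⁻¹ = [[-1, -2, -1], [1, 1, 0], [0, 0, 1]].
Q⁴ = P·diag(625, 16, 16)·P⁻¹ = [[-593, -1218, -609], [609, 1234, 609], [0, 0, 16]].
The requested entry is 609.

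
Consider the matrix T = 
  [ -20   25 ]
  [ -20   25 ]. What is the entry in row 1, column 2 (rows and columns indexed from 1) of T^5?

Characteristic polynomial: μ^2 - 5μ = μ(μ - 5), so the eigenvalues are 0, 5.
μ=5: eigenvector (1, 1).
μ=0: eigenvector (-5, -4).
P = [[1, -5], [1, -4]], D = diag(5, 0), P⁻¹ = [[-4, 5], [-1, 1]].
T⁵ = P·diag(3125, 0)·P⁻¹ = [[-12500, 15625], [-12500, 15625]].
The requested entry is 15625.

15625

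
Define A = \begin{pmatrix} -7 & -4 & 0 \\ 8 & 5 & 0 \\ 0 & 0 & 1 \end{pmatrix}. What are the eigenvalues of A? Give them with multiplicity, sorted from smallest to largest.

-3, 1, 1

Characteristic polynomial: p(r) = r^3 + r^2 - 5r + 3 = (r - 1)^2(r + 3).
Roots (with multiplicity): -3, 1, 1.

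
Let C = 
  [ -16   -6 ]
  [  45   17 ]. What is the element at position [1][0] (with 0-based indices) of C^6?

945

Characteristic polynomial: r^2 - r - 2 = (r - 2)(r + 1), so the eigenvalues are -1, 2.
r=2: eigenvector (1, -3).
r=-1: eigenvector (2, -5).
P = [[1, 2], [-3, -5]], D = diag(2, -1), P⁻¹ = [[-5, -2], [3, 1]].
C⁶ = P·diag(64, 1)·P⁻¹ = [[-314, -126], [945, 379]].
The requested entry is 945.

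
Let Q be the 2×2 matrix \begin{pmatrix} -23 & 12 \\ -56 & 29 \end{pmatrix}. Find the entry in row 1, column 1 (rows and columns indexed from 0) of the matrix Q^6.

109369

Characteristic polynomial: s^2 - 6s + 5 = (s - 5)(s - 1), so the eigenvalues are 1, 5.
s=1: eigenvector (1, 2).
s=5: eigenvector (3, 7).
P = [[1, 3], [2, 7]], D = diag(1, 5), P⁻¹ = [[7, -3], [-2, 1]].
Q⁶ = P·diag(1, 15625)·P⁻¹ = [[-93743, 46872], [-218736, 109369]].
The requested entry is 109369.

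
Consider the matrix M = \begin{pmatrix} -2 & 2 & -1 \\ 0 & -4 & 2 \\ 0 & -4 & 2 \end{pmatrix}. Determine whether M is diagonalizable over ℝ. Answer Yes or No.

Characteristic polynomial: p(t) = t^3 + 4t^2 + 4t = t(t + 2)^2.
t = -2 has algebraic multiplicity 2; rank(M + 2I) = 2, so geometric multiplicity = 1.
Geometric multiplicity < algebraic multiplicity, so M is not diagonalizable.

No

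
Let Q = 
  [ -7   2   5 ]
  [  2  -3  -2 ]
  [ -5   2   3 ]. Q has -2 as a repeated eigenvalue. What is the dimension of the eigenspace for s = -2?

Q + 2I = [[-5, 2, 5], [2, -1, -2], [-5, 2, 5]].
This matrix has rank 2, so its null space has dimension 3 − 2 = 1.

1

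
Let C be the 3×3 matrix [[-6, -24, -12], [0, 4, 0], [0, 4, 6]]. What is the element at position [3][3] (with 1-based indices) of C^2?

Characteristic polynomial: t^3 - 4t^2 - 36t + 144 = (t - 6)(t - 4)(t + 6), so the eigenvalues are -6, 4, 6.
t=-6: eigenvector (1, 0, 0).
t=6: eigenvector (-1, 0, 1).
t=4: eigenvector (0, 1, -2).
P = [[1, -1, 0], [0, 0, 1], [0, 1, -2]], D = diag(-6, 6, 4), P⁻¹ = [[1, 2, 1], [0, 2, 1], [0, 1, 0]].
C² = P·diag(36, 36, 16)·P⁻¹ = [[36, 0, 0], [0, 16, 0], [0, 40, 36]].
The requested entry is 36.

36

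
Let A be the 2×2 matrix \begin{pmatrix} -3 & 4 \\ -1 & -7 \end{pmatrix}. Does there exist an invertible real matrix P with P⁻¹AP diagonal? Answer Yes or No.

No

Characteristic polynomial: p(s) = s^2 + 10s + 25 = (s + 5)^2.
s = -5 has algebraic multiplicity 2; rank(A + 5I) = 1, so geometric multiplicity = 1.
Geometric multiplicity < algebraic multiplicity, so A is not diagonalizable.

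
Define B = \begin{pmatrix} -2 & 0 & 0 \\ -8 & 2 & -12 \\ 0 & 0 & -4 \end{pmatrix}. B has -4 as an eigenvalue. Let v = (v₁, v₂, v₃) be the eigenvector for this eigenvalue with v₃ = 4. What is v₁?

0

B + 4I = [[2, 0, 0], [-8, 6, -12], [0, 0, 0]].
Solving (B + 4I)v = 0 gives the eigenspace spanned by (0, 8, 4).
With v₃ = 4, v = (0, 8, 4), so v₁ = 0.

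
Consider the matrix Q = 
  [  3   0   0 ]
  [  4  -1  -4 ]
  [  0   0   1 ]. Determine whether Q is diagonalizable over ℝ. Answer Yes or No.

Yes

Characteristic polynomial: p(λ) = λ^3 - 3λ^2 - λ + 3 = (λ - 3)(λ - 1)(λ + 1).
All 3 eigenvalues are distinct, so Q is diagonalizable.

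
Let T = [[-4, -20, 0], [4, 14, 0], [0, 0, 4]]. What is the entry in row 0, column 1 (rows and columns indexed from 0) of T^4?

-10400

Characteristic polynomial: s^3 - 14s^2 + 64s - 96 = (s - 6)(s - 4)^2, so the eigenvalues are 4, 4, 6.
s=4: eigenvector (5, -2, -1).
s=6: eigenvector (-2, 1, 0).
s=4: eigenvector (0, 0, 1).
P = [[5, -2, 0], [-2, 1, 0], [-1, 0, 1]], D = diag(4, 6, 4), P⁻¹ = [[1, 2, 0], [2, 5, 0], [1, 2, 1]].
T⁴ = P·diag(256, 1296, 256)·P⁻¹ = [[-3904, -10400, 0], [2080, 5456, 0], [0, 0, 256]].
The requested entry is -10400.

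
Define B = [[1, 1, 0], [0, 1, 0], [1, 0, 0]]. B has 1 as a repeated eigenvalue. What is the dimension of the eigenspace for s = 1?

B − 1I = [[0, 1, 0], [0, 0, 0], [1, 0, -1]].
This matrix has rank 2, so its null space has dimension 3 − 2 = 1.

1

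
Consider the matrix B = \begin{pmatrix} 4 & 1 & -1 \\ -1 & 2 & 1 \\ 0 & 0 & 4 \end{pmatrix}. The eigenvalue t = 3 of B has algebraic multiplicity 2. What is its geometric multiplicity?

1

B − 3I = [[1, 1, -1], [-1, -1, 1], [0, 0, 1]].
This matrix has rank 2, so its null space has dimension 3 − 2 = 1.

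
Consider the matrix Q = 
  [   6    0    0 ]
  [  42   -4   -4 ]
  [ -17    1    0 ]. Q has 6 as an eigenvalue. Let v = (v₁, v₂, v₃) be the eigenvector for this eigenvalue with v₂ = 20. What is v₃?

-8

Q − 6I = [[0, 0, 0], [42, -10, -4], [-17, 1, -6]].
Solving (Q − 6I)v = 0 gives the eigenspace spanned by (4, 20, -8).
With v₂ = 20, v = (4, 20, -8), so v₃ = -8.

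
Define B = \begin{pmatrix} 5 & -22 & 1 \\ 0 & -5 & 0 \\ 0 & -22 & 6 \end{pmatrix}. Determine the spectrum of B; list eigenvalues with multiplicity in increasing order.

-5, 5, 6

Characteristic polynomial: p(s) = s^3 - 6s^2 - 25s + 150 = (s - 6)(s - 5)(s + 5).
Roots (with multiplicity): -5, 5, 6.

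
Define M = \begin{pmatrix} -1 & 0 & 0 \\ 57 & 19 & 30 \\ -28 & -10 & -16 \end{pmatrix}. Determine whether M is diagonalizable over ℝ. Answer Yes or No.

No

Characteristic polynomial: p(λ) = λ^3 - 2λ^2 - 7λ - 4 = (λ - 4)(λ + 1)^2.
λ = -1 has algebraic multiplicity 2; rank(M + 1I) = 2, so geometric multiplicity = 1.
Geometric multiplicity < algebraic multiplicity, so M is not diagonalizable.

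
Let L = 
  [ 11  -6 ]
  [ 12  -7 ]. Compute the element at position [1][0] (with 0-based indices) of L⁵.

6252

Characteristic polynomial: s^2 - 4s - 5 = (s - 5)(s + 1), so the eigenvalues are -1, 5.
s=-1: eigenvector (-1, -2).
s=5: eigenvector (1, 1).
P = [[-1, 1], [-2, 1]], D = diag(-1, 5), P⁻¹ = [[1, -1], [2, -1]].
L⁵ = P·diag(-1, 3125)·P⁻¹ = [[6251, -3126], [6252, -3127]].
The requested entry is 6252.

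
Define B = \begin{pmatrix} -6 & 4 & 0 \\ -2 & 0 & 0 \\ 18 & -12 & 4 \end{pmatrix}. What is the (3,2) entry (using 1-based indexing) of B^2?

Characteristic polynomial: r^3 + 2r^2 - 16r - 32 = (r - 4)(r + 2)(r + 4), so the eigenvalues are -4, -2, 4.
r=-2: eigenvector (1, 1, -1).
r=-4: eigenvector (-2, -1, 3).
r=4: eigenvector (0, 0, 1).
P = [[1, -2, 0], [1, -1, 0], [-1, 3, 1]], D = diag(-2, -4, 4), P⁻¹ = [[-1, 2, 0], [-1, 1, 0], [2, -1, 1]].
B² = P·diag(4, 16, 16)·P⁻¹ = [[28, -24, 0], [12, -8, 0], [-12, 24, 16]].
The requested entry is 24.

24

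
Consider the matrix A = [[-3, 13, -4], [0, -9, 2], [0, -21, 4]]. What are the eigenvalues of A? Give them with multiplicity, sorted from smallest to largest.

Characteristic polynomial: p(r) = r^3 + 8r^2 + 21r + 18 = (r + 2)(r + 3)^2.
Roots (with multiplicity): -3, -3, -2.

-3, -3, -2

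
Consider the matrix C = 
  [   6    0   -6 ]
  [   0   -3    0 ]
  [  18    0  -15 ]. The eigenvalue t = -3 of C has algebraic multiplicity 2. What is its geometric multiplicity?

C + 3I = [[9, 0, -6], [0, 0, 0], [18, 0, -12]].
This matrix has rank 1, so its null space has dimension 3 − 1 = 2.

2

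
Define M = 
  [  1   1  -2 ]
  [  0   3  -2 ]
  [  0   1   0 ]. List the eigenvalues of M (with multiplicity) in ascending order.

1, 1, 2

Characteristic polynomial: p(t) = t^3 - 4t^2 + 5t - 2 = (t - 2)(t - 1)^2.
Roots (with multiplicity): 1, 1, 2.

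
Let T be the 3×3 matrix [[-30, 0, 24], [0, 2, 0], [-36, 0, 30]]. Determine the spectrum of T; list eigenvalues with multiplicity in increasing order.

-6, 2, 6

Characteristic polynomial: p(r) = r^3 - 2r^2 - 36r + 72 = (r - 6)(r - 2)(r + 6).
Roots (with multiplicity): -6, 2, 6.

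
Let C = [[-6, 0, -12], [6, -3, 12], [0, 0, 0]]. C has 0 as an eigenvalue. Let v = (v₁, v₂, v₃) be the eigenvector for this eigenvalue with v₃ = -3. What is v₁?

C = [[-6, 0, -12], [6, -3, 12], [0, 0, 0]].
Solving (C)v = 0 gives the eigenspace spanned by (6, 0, -3).
With v₃ = -3, v = (6, 0, -3), so v₁ = 6.

6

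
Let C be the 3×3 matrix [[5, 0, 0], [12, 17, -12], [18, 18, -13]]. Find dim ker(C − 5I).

C − 5I = [[0, 0, 0], [12, 12, -12], [18, 18, -18]].
This matrix has rank 1, so its null space has dimension 3 − 1 = 2.

2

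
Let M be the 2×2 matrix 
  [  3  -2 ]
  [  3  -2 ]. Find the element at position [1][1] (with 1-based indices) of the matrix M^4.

3

Characteristic polynomial: μ^2 - μ = μ(μ - 1), so the eigenvalues are 0, 1.
μ=1: eigenvector (1, 1).
μ=0: eigenvector (-2, -3).
P = [[1, -2], [1, -3]], D = diag(1, 0), P⁻¹ = [[3, -2], [1, -1]].
M⁴ = P·diag(1, 0)·P⁻¹ = [[3, -2], [3, -2]].
The requested entry is 3.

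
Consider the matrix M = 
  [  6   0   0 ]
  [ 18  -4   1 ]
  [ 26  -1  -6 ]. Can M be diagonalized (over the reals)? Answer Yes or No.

No

Characteristic polynomial: p(r) = r^3 + 4r^2 - 35r - 150 = (r - 6)(r + 5)^2.
r = -5 has algebraic multiplicity 2; rank(M + 5I) = 2, so geometric multiplicity = 1.
Geometric multiplicity < algebraic multiplicity, so M is not diagonalizable.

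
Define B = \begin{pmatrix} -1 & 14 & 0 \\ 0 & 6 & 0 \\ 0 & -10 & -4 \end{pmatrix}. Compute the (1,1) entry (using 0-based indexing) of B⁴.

1296

Characteristic polynomial: t^3 - t^2 - 26t - 24 = (t - 6)(t + 1)(t + 4), so the eigenvalues are -4, -1, 6.
t=-1: eigenvector (1, 0, 0).
t=6: eigenvector (2, 1, -1).
t=-4: eigenvector (0, 0, 1).
P = [[1, 2, 0], [0, 1, 0], [0, -1, 1]], D = diag(-1, 6, -4), P⁻¹ = [[1, -2, 0], [0, 1, 0], [0, 1, 1]].
B⁴ = P·diag(1, 1296, 256)·P⁻¹ = [[1, 2590, 0], [0, 1296, 0], [0, -1040, 256]].
The requested entry is 1296.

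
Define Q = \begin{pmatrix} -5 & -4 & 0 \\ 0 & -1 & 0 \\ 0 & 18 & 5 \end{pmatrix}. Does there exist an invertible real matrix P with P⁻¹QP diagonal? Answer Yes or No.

Characteristic polynomial: p(s) = s^3 + s^2 - 25s - 25 = (s - 5)(s + 1)(s + 5).
All 3 eigenvalues are distinct, so Q is diagonalizable.

Yes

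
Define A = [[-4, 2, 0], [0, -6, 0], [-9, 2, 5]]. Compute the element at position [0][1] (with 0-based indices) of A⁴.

Characteristic polynomial: μ^3 + 5μ^2 - 26μ - 120 = (μ - 5)(μ + 4)(μ + 6), so the eigenvalues are -6, -4, 5.
μ=-4: eigenvector (1, 0, 1).
μ=-6: eigenvector (-1, 1, -1).
μ=5: eigenvector (0, 0, 1).
P = [[1, -1, 0], [0, 1, 0], [1, -1, 1]], D = diag(-4, -6, 5), P⁻¹ = [[1, 1, 0], [0, 1, 0], [-1, 0, 1]].
A⁴ = P·diag(256, 1296, 625)·P⁻¹ = [[256, -1040, 0], [0, 1296, 0], [-369, -1040, 625]].
The requested entry is -1040.

-1040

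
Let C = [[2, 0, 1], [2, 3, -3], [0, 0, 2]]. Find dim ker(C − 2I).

1

C − 2I = [[0, 0, 1], [2, 1, -3], [0, 0, 0]].
This matrix has rank 2, so its null space has dimension 3 − 2 = 1.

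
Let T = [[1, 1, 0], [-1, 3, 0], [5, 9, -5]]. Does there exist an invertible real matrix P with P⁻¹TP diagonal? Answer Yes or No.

No

Characteristic polynomial: p(r) = r^3 + r^2 - 16r + 20 = (r - 2)^2(r + 5).
r = 2 has algebraic multiplicity 2; rank(T − 2I) = 2, so geometric multiplicity = 1.
Geometric multiplicity < algebraic multiplicity, so T is not diagonalizable.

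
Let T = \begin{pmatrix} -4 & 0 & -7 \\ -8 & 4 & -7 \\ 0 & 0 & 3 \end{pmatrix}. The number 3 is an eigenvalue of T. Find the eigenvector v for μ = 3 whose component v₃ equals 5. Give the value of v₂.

T − 3I = [[-7, 0, -7], [-8, 1, -7], [0, 0, 0]].
Solving (T − 3I)v = 0 gives the eigenspace spanned by (-5, -5, 5).
With v₃ = 5, v = (-5, -5, 5), so v₂ = -5.

-5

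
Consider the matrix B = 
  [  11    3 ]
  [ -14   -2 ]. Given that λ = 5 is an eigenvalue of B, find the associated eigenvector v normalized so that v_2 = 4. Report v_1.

B − 5I = [[6, 3], [-14, -7]].
Solving (B − 5I)v = 0 gives the eigenspace spanned by (-2, 4).
With v_2 = 4, v = (-2, 4), so v_1 = -2.

-2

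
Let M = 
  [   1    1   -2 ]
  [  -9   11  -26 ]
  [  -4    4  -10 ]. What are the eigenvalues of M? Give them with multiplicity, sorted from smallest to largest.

Characteristic polynomial: p(μ) = μ^3 - 2μ^2 - 4μ + 8 = (μ - 2)^2(μ + 2).
Roots (with multiplicity): -2, 2, 2.

-2, 2, 2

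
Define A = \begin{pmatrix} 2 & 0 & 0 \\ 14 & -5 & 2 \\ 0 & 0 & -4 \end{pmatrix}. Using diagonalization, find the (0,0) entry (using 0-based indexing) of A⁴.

Characteristic polynomial: s^3 + 7s^2 + 2s - 40 = (s - 2)(s + 4)(s + 5), so the eigenvalues are -5, -4, 2.
s=2: eigenvector (1, 2, 0).
s=-5: eigenvector (0, 1, 0).
s=-4: eigenvector (0, 2, 1).
P = [[1, 0, 0], [2, 1, 2], [0, 0, 1]], D = diag(2, -5, -4), P⁻¹ = [[1, 0, 0], [-2, 1, -2], [0, 0, 1]].
A⁴ = P·diag(16, 625, 256)·P⁻¹ = [[16, 0, 0], [-1218, 625, -738], [0, 0, 256]].
The requested entry is 16.

16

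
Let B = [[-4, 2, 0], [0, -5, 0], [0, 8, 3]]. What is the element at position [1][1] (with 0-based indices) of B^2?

Characteristic polynomial: r^3 + 6r^2 - 7r - 60 = (r - 3)(r + 4)(r + 5), so the eigenvalues are -5, -4, 3.
r=-4: eigenvector (1, 0, 0).
r=3: eigenvector (0, 0, 1).
r=-5: eigenvector (-2, 1, -1).
P = [[1, 0, -2], [0, 0, 1], [0, 1, -1]], D = diag(-4, 3, -5), P⁻¹ = [[1, 2, 0], [0, 1, 1], [0, 1, 0]].
B² = P·diag(16, 9, 25)·P⁻¹ = [[16, -18, 0], [0, 25, 0], [0, -16, 9]].
The requested entry is 25.

25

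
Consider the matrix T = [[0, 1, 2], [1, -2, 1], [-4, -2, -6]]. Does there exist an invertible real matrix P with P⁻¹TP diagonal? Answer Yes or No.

No

Characteristic polynomial: p(r) = r^3 + 8r^2 + 21r + 18 = (r + 2)(r + 3)^2.
r = -3 has algebraic multiplicity 2; rank(T + 3I) = 2, so geometric multiplicity = 1.
Geometric multiplicity < algebraic multiplicity, so T is not diagonalizable.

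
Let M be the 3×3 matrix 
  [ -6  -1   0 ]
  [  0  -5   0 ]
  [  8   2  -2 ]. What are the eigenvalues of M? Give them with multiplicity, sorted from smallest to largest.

-6, -5, -2

Characteristic polynomial: p(λ) = λ^3 + 13λ^2 + 52λ + 60 = (λ + 2)(λ + 5)(λ + 6).
Roots (with multiplicity): -6, -5, -2.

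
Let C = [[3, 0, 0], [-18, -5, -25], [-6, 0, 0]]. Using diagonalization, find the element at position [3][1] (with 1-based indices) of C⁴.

-162

Characteristic polynomial: μ^3 + 2μ^2 - 15μ = μ(μ - 3)(μ + 5), so the eigenvalues are -5, 0, 3.
μ=3: eigenvector (1, 4, -2).
μ=-5: eigenvector (0, 1, 0).
μ=0: eigenvector (0, -5, 1).
P = [[1, 0, 0], [4, 1, -5], [-2, 0, 1]], D = diag(3, -5, 0), P⁻¹ = [[1, 0, 0], [6, 1, 5], [2, 0, 1]].
C⁴ = P·diag(81, 625, 0)·P⁻¹ = [[81, 0, 0], [4074, 625, 3125], [-162, 0, 0]].
The requested entry is -162.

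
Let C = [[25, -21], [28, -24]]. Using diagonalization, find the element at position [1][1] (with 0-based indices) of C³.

-300

Characteristic polynomial: t^2 - t - 12 = (t - 4)(t + 3), so the eigenvalues are -3, 4.
t=4: eigenvector (1, 1).
t=-3: eigenvector (3, 4).
P = [[1, 3], [1, 4]], D = diag(4, -3), P⁻¹ = [[4, -3], [-1, 1]].
C³ = P·diag(64, -27)·P⁻¹ = [[337, -273], [364, -300]].
The requested entry is -300.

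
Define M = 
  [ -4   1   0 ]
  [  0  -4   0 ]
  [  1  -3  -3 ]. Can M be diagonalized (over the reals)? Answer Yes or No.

Characteristic polynomial: p(t) = t^3 + 11t^2 + 40t + 48 = (t + 3)(t + 4)^2.
t = -4 has algebraic multiplicity 2; rank(M + 4I) = 2, so geometric multiplicity = 1.
Geometric multiplicity < algebraic multiplicity, so M is not diagonalizable.

No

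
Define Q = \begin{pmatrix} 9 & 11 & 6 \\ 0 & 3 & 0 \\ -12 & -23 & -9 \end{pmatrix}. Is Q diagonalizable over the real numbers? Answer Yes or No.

No

Characteristic polynomial: p(λ) = λ^3 - 3λ^2 - 9λ + 27 = (λ - 3)^2(λ + 3).
λ = 3 has algebraic multiplicity 2; rank(Q − 3I) = 2, so geometric multiplicity = 1.
Geometric multiplicity < algebraic multiplicity, so Q is not diagonalizable.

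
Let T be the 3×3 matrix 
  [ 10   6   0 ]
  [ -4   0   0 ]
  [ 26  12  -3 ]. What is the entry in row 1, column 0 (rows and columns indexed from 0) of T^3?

-304

Characteristic polynomial: r^3 - 7r^2 - 6r + 72 = (r - 6)(r - 4)(r + 3), so the eigenvalues are -3, 4, 6.
r=6: eigenvector (3, -2, 6).
r=4: eigenvector (-1, 1, -2).
r=-3: eigenvector (0, 0, 1).
P = [[3, -1, 0], [-2, 1, 0], [6, -2, 1]], D = diag(6, 4, -3), P⁻¹ = [[1, 1, 0], [2, 3, 0], [-2, 0, 1]].
T³ = P·diag(216, 64, -27)·P⁻¹ = [[520, 456, 0], [-304, -240, 0], [1094, 912, -27]].
The requested entry is -304.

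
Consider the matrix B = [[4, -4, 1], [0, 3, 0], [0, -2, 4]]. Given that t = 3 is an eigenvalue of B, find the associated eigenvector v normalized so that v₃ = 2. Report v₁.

2

B − 3I = [[1, -4, 1], [0, 0, 0], [0, -2, 1]].
Solving (B − 3I)v = 0 gives the eigenspace spanned by (2, 1, 2).
With v₃ = 2, v = (2, 1, 2), so v₁ = 2.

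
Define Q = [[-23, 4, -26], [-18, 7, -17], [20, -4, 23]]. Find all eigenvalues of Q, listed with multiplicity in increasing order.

-3, 5, 5

Characteristic polynomial: p(μ) = μ^3 - 7μ^2 - 5μ + 75 = (μ - 5)^2(μ + 3).
Roots (with multiplicity): -3, 5, 5.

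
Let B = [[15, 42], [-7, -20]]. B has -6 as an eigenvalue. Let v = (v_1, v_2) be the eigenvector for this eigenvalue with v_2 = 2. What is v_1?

B + 6I = [[21, 42], [-7, -14]].
Solving (B + 6I)v = 0 gives the eigenspace spanned by (-4, 2).
With v_2 = 2, v = (-4, 2), so v_1 = -4.

-4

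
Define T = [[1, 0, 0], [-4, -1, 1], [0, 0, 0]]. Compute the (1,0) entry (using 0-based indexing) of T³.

Characteristic polynomial: r^3 - r = r(r - 1)(r + 1), so the eigenvalues are -1, 0, 1.
r=1: eigenvector (1, -2, 0).
r=0: eigenvector (0, 1, 1).
r=-1: eigenvector (0, 1, 0).
P = [[1, 0, 0], [-2, 1, 1], [0, 1, 0]], D = diag(1, 0, -1), P⁻¹ = [[1, 0, 0], [0, 0, 1], [2, 1, -1]].
T³ = P·diag(1, 0, -1)·P⁻¹ = [[1, 0, 0], [-4, -1, 1], [0, 0, 0]].
The requested entry is -4.

-4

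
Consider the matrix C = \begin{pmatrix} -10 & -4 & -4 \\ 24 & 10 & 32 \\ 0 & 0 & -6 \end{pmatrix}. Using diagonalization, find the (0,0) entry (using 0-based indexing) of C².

Characteristic polynomial: μ^3 + 6μ^2 - 4μ - 24 = (μ - 2)(μ + 2)(μ + 6), so the eigenvalues are -6, -2, 2.
μ=-2: eigenvector (1, -2, 0).
μ=-6: eigenvector (-2, 1, 1).
μ=2: eigenvector (-1, 3, 0).
P = [[1, -2, -1], [-2, 1, 3], [0, 1, 0]], D = diag(-2, -6, 2), P⁻¹ = [[3, 1, 5], [0, 0, 1], [2, 1, 3]].
C² = P·diag(4, 36, 4)·P⁻¹ = [[4, 0, -64], [0, 4, 32], [0, 0, 36]].
The requested entry is 4.

4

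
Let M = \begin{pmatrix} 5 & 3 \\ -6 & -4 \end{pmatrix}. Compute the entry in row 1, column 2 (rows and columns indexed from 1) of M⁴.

Characteristic polynomial: λ^2 - λ - 2 = (λ - 2)(λ + 1), so the eigenvalues are -1, 2.
λ=-1: eigenvector (-1, 2).
λ=2: eigenvector (-1, 1).
P = [[-1, -1], [2, 1]], D = diag(-1, 2), P⁻¹ = [[1, 1], [-2, -1]].
M⁴ = P·diag(1, 16)·P⁻¹ = [[31, 15], [-30, -14]].
The requested entry is 15.

15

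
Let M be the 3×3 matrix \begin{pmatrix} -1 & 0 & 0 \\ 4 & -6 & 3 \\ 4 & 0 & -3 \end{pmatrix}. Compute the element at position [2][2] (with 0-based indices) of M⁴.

Characteristic polynomial: μ^3 + 10μ^2 + 27μ + 18 = (μ + 1)(μ + 3)(μ + 6), so the eigenvalues are -6, -3, -1.
μ=-1: eigenvector (1, 2, 2).
μ=-6: eigenvector (0, 1, 0).
μ=-3: eigenvector (0, 1, 1).
P = [[1, 0, 0], [2, 1, 1], [2, 0, 1]], D = diag(-1, -6, -3), P⁻¹ = [[1, 0, 0], [0, 1, -1], [-2, 0, 1]].
M⁴ = P·diag(1, 1296, 81)·P⁻¹ = [[1, 0, 0], [-160, 1296, -1215], [-160, 0, 81]].
The requested entry is 81.

81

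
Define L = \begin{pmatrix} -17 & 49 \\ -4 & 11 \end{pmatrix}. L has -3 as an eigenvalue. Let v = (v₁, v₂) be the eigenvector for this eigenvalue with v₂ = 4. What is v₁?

L + 3I = [[-14, 49], [-4, 14]].
Solving (L + 3I)v = 0 gives the eigenspace spanned by (14, 4).
With v₂ = 4, v = (14, 4), so v₁ = 14.

14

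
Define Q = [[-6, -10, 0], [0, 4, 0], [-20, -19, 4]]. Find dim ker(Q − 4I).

1

Q − 4I = [[-10, -10, 0], [0, 0, 0], [-20, -19, 0]].
This matrix has rank 2, so its null space has dimension 3 − 2 = 1.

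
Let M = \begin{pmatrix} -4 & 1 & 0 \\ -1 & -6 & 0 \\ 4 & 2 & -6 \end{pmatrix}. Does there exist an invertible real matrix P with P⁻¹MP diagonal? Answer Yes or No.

No

Characteristic polynomial: p(s) = s^3 + 16s^2 + 85s + 150 = (s + 5)^2(s + 6).
s = -5 has algebraic multiplicity 2; rank(M + 5I) = 2, so geometric multiplicity = 1.
Geometric multiplicity < algebraic multiplicity, so M is not diagonalizable.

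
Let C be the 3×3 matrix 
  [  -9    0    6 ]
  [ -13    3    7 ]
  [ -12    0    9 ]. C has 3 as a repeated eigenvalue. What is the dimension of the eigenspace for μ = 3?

C − 3I = [[-12, 0, 6], [-13, 0, 7], [-12, 0, 6]].
This matrix has rank 2, so its null space has dimension 3 − 2 = 1.

1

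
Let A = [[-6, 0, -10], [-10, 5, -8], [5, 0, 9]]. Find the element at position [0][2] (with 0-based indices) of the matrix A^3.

Characteristic polynomial: r^3 - 8r^2 + 11r + 20 = (r - 5)(r - 4)(r + 1), so the eigenvalues are -1, 4, 5.
r=4: eigenvector (1, 2, -1).
r=5: eigenvector (0, 1, 0).
r=-1: eigenvector (2, 2, -1).
P = [[1, 0, 2], [2, 1, 2], [-1, 0, -1]], D = diag(4, 5, -1), P⁻¹ = [[-1, 0, -2], [0, 1, 2], [1, 0, 1]].
A³ = P·diag(64, 125, -1)·P⁻¹ = [[-66, 0, -130], [-130, 125, -8], [65, 0, 129]].
The requested entry is -130.

-130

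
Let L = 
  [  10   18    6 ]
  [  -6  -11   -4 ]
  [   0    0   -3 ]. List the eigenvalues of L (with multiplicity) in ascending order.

-3, -2, 1

Characteristic polynomial: p(r) = r^3 + 4r^2 + r - 6 = (r - 1)(r + 2)(r + 3).
Roots (with multiplicity): -3, -2, 1.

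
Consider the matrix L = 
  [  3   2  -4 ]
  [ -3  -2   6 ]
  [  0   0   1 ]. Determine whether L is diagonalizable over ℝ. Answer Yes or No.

Yes

Characteristic polynomial: p(s) = s^3 - 2s^2 + s = s(s - 1)^2.
s = 1 has algebraic multiplicity 2; rank(L − 1I) = 1, so geometric multiplicity = 2.
Every eigenvalue has geometric = algebraic multiplicity, so L is diagonalizable.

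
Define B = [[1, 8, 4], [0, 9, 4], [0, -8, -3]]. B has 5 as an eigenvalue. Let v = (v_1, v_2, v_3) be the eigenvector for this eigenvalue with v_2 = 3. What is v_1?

3

B − 5I = [[-4, 8, 4], [0, 4, 4], [0, -8, -8]].
Solving (B − 5I)v = 0 gives the eigenspace spanned by (3, 3, -3).
With v_2 = 3, v = (3, 3, -3), so v_1 = 3.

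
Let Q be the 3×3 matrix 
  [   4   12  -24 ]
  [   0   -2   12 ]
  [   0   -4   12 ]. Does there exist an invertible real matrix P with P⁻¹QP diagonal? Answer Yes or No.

Yes

Characteristic polynomial: p(s) = s^3 - 14s^2 + 64s - 96 = (s - 6)(s - 4)^2.
s = 4 has algebraic multiplicity 2; rank(Q − 4I) = 1, so geometric multiplicity = 2.
Every eigenvalue has geometric = algebraic multiplicity, so Q is diagonalizable.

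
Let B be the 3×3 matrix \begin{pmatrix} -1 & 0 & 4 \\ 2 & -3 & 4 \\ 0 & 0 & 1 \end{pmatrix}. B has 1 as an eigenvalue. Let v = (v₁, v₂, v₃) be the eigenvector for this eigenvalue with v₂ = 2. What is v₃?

1

B − 1I = [[-2, 0, 4], [2, -4, 4], [0, 0, 0]].
Solving (B − 1I)v = 0 gives the eigenspace spanned by (2, 2, 1).
With v₂ = 2, v = (2, 2, 1), so v₃ = 1.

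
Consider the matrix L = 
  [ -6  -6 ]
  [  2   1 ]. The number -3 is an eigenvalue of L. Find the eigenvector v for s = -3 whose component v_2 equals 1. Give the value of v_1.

L + 3I = [[-3, -6], [2, 4]].
Solving (L + 3I)v = 0 gives the eigenspace spanned by (-2, 1).
With v_2 = 1, v = (-2, 1), so v_1 = -2.

-2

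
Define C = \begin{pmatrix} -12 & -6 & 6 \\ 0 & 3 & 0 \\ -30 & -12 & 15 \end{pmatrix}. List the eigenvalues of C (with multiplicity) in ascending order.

Characteristic polynomial: p(s) = s^3 - 6s^2 + 9s = s(s - 3)^2.
Roots (with multiplicity): 0, 3, 3.

0, 3, 3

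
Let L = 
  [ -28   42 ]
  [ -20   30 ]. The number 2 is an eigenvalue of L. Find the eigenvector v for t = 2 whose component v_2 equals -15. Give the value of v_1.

-21

L − 2I = [[-30, 42], [-20, 28]].
Solving (L − 2I)v = 0 gives the eigenspace spanned by (-21, -15).
With v_2 = -15, v = (-21, -15), so v_1 = -21.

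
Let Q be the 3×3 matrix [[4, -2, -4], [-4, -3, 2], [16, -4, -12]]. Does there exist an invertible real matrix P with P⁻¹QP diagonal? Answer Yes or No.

Characteristic polynomial: p(r) = r^3 + 11r^2 + 40r + 48 = (r + 3)(r + 4)^2.
r = -4 has algebraic multiplicity 2; rank(Q + 4I) = 1, so geometric multiplicity = 2.
Every eigenvalue has geometric = algebraic multiplicity, so Q is diagonalizable.

Yes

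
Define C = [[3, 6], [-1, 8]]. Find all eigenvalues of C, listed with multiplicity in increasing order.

Characteristic polynomial: p(s) = s^2 - 11s + 30 = (s - 6)(s - 5).
Roots (with multiplicity): 5, 6.

5, 6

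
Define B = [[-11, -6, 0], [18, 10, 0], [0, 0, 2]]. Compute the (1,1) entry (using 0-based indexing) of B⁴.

Characteristic polynomial: μ^3 - μ^2 - 4μ + 4 = (μ - 2)(μ - 1)(μ + 2), so the eigenvalues are -2, 1, 2.
μ=2: eigenvector (0, 0, 1).
μ=-2: eigenvector (2, -3, 0).
μ=1: eigenvector (1, -2, 0).
P = [[0, 2, 1], [0, -3, -2], [1, 0, 0]], D = diag(2, -2, 1), P⁻¹ = [[0, 0, 1], [2, 1, 0], [-3, -2, 0]].
B⁴ = P·diag(16, 16, 1)·P⁻¹ = [[61, 30, 0], [-90, -44, 0], [0, 0, 16]].
The requested entry is -44.

-44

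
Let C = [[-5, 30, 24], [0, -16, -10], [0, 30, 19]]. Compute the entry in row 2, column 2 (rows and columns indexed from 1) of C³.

Characteristic polynomial: r^3 + 2r^2 - 19r - 20 = (r - 4)(r + 1)(r + 5), so the eigenvalues are -5, -1, 4.
r=-5: eigenvector (1, 0, 0).
r=-1: eigenvector (-3, 2, -3).
r=4: eigenvector (2, -1, 2).
P = [[1, -3, 2], [0, 2, -1], [0, -3, 2]], D = diag(-5, -1, 4), P⁻¹ = [[1, 0, -1], [0, 2, 1], [0, 3, 2]].
C³ = P·diag(-125, -1, 64)·P⁻¹ = [[-125, 390, 384], [0, -196, -130], [0, 390, 259]].
The requested entry is -196.

-196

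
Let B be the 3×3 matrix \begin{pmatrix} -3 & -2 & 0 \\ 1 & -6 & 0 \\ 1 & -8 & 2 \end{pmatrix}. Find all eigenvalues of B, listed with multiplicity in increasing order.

Characteristic polynomial: p(t) = t^3 + 7t^2 + 2t - 40 = (t - 2)(t + 4)(t + 5).
Roots (with multiplicity): -5, -4, 2.

-5, -4, 2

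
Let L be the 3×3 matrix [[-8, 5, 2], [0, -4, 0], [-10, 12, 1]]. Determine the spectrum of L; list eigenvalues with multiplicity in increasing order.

-4, -4, -3

Characteristic polynomial: p(s) = s^3 + 11s^2 + 40s + 48 = (s + 3)(s + 4)^2.
Roots (with multiplicity): -4, -4, -3.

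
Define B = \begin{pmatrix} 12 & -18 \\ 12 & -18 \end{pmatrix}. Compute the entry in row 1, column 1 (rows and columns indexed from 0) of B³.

Characteristic polynomial: λ^2 + 6λ = λ(λ + 6), so the eigenvalues are -6, 0.
λ=0: eigenvector (3, 2).
λ=-6: eigenvector (1, 1).
P = [[3, 1], [2, 1]], D = diag(0, -6), P⁻¹ = [[1, -1], [-2, 3]].
B³ = P·diag(0, -216)·P⁻¹ = [[432, -648], [432, -648]].
The requested entry is -648.

-648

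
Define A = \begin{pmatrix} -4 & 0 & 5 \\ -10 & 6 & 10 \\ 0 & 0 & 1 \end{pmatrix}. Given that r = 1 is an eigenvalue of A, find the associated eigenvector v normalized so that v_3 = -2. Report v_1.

A − 1I = [[-5, 0, 5], [-10, 5, 10], [0, 0, 0]].
Solving (A − 1I)v = 0 gives the eigenspace spanned by (-2, 0, -2).
With v_3 = -2, v = (-2, 0, -2), so v_1 = -2.

-2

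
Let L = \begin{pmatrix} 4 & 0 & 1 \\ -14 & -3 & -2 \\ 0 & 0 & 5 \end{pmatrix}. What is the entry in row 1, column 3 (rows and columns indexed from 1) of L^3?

Characteristic polynomial: r^3 - 6r^2 - 7r + 60 = (r - 5)(r - 4)(r + 3), so the eigenvalues are -3, 4, 5.
r=4: eigenvector (1, -2, 0).
r=-3: eigenvector (0, 1, 0).
r=5: eigenvector (1, -2, 1).
P = [[1, 0, 1], [-2, 1, -2], [0, 0, 1]], D = diag(4, -3, 5), P⁻¹ = [[1, 0, -1], [2, 1, 0], [0, 0, 1]].
L³ = P·diag(64, -27, 125)·P⁻¹ = [[64, 0, 61], [-182, -27, -122], [0, 0, 125]].
The requested entry is 61.

61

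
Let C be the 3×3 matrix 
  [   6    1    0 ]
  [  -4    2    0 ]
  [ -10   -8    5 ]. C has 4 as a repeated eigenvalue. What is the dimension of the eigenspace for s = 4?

1

C − 4I = [[2, 1, 0], [-4, -2, 0], [-10, -8, 1]].
This matrix has rank 2, so its null space has dimension 3 − 2 = 1.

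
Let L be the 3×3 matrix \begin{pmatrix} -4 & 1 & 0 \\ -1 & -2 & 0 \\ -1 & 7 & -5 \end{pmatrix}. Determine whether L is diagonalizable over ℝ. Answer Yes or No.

Characteristic polynomial: p(t) = t^3 + 11t^2 + 39t + 45 = (t + 3)^2(t + 5).
t = -3 has algebraic multiplicity 2; rank(L + 3I) = 2, so geometric multiplicity = 1.
Geometric multiplicity < algebraic multiplicity, so L is not diagonalizable.

No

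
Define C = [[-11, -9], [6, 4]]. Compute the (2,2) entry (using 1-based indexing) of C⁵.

Characteristic polynomial: λ^2 + 7λ + 10 = (λ + 2)(λ + 5), so the eigenvalues are -5, -2.
λ=-5: eigenvector (3, -2).
λ=-2: eigenvector (-1, 1).
P = [[3, -1], [-2, 1]], D = diag(-5, -2), P⁻¹ = [[1, 1], [2, 3]].
C⁵ = P·diag(-3125, -32)·P⁻¹ = [[-9311, -9279], [6186, 6154]].
The requested entry is 6154.

6154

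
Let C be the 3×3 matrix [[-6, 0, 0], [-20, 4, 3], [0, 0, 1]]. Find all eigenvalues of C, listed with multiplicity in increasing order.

-6, 1, 4

Characteristic polynomial: p(r) = r^3 + r^2 - 26r + 24 = (r - 4)(r - 1)(r + 6).
Roots (with multiplicity): -6, 1, 4.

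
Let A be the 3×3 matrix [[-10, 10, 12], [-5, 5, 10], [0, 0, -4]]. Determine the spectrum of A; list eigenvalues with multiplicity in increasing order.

Characteristic polynomial: p(λ) = λ^3 + 9λ^2 + 20λ = λ(λ + 4)(λ + 5).
Roots (with multiplicity): -5, -4, 0.

-5, -4, 0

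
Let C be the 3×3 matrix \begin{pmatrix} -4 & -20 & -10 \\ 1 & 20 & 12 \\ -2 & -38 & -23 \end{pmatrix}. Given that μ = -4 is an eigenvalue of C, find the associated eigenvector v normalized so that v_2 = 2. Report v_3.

-4

C + 4I = [[0, -20, -10], [1, 24, 12], [-2, -38, -19]].
Solving (C + 4I)v = 0 gives the eigenspace spanned by (0, 2, -4).
With v_2 = 2, v = (0, 2, -4), so v_3 = -4.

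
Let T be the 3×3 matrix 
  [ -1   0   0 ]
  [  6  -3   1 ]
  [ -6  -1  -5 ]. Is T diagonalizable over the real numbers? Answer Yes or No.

No

Characteristic polynomial: p(s) = s^3 + 9s^2 + 24s + 16 = (s + 1)(s + 4)^2.
s = -4 has algebraic multiplicity 2; rank(T + 4I) = 2, so geometric multiplicity = 1.
Geometric multiplicity < algebraic multiplicity, so T is not diagonalizable.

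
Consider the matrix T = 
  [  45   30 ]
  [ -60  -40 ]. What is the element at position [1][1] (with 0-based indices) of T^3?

Characteristic polynomial: r^2 - 5r = r(r - 5), so the eigenvalues are 0, 5.
r=0: eigenvector (-2, 3).
r=5: eigenvector (-3, 4).
P = [[-2, -3], [3, 4]], D = diag(0, 5), P⁻¹ = [[4, 3], [-3, -2]].
T³ = P·diag(0, 125)·P⁻¹ = [[1125, 750], [-1500, -1000]].
The requested entry is -1000.

-1000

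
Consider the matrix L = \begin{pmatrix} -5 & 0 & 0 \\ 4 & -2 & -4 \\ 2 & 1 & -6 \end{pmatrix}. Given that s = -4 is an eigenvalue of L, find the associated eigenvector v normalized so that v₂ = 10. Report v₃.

5

L + 4I = [[-1, 0, 0], [4, 2, -4], [2, 1, -2]].
Solving (L + 4I)v = 0 gives the eigenspace spanned by (0, 10, 5).
With v₂ = 10, v = (0, 10, 5), so v₃ = 5.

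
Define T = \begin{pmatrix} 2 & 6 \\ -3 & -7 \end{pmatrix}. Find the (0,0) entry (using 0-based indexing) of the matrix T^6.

Characteristic polynomial: μ^2 + 5μ + 4 = (μ + 1)(μ + 4), so the eigenvalues are -4, -1.
μ=-4: eigenvector (1, -1).
μ=-1: eigenvector (2, -1).
P = [[1, 2], [-1, -1]], D = diag(-4, -1), P⁻¹ = [[-1, -2], [1, 1]].
T⁶ = P·diag(4096, 1)·P⁻¹ = [[-4094, -8190], [4095, 8191]].
The requested entry is -4094.

-4094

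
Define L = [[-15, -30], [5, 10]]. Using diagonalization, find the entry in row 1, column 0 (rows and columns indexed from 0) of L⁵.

3125

Characteristic polynomial: t^2 + 5t = t(t + 5), so the eigenvalues are -5, 0.
t=-5: eigenvector (-3, 1).
t=0: eigenvector (-2, 1).
P = [[-3, -2], [1, 1]], D = diag(-5, 0), P⁻¹ = [[-1, -2], [1, 3]].
L⁵ = P·diag(-3125, 0)·P⁻¹ = [[-9375, -18750], [3125, 6250]].
The requested entry is 3125.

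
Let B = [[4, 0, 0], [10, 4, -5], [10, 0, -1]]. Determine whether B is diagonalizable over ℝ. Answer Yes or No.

Yes

Characteristic polynomial: p(λ) = λ^3 - 7λ^2 + 8λ + 16 = (λ - 4)^2(λ + 1).
λ = 4 has algebraic multiplicity 2; rank(B − 4I) = 1, so geometric multiplicity = 2.
Every eigenvalue has geometric = algebraic multiplicity, so B is diagonalizable.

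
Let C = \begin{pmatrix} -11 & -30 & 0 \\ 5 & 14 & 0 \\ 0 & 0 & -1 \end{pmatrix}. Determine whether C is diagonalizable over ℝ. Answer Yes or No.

Yes

Characteristic polynomial: p(t) = t^3 - 2t^2 - 7t - 4 = (t - 4)(t + 1)^2.
t = -1 has algebraic multiplicity 2; rank(C + 1I) = 1, so geometric multiplicity = 2.
Every eigenvalue has geometric = algebraic multiplicity, so C is diagonalizable.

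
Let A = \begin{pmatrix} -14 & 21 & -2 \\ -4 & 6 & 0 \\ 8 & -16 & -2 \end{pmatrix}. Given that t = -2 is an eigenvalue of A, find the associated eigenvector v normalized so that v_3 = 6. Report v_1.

A + 2I = [[-12, 21, -2], [-4, 8, 0], [8, -16, 0]].
Solving (A + 2I)v = 0 gives the eigenspace spanned by (-8, -4, 6).
With v_3 = 6, v = (-8, -4, 6), so v_1 = -8.

-8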